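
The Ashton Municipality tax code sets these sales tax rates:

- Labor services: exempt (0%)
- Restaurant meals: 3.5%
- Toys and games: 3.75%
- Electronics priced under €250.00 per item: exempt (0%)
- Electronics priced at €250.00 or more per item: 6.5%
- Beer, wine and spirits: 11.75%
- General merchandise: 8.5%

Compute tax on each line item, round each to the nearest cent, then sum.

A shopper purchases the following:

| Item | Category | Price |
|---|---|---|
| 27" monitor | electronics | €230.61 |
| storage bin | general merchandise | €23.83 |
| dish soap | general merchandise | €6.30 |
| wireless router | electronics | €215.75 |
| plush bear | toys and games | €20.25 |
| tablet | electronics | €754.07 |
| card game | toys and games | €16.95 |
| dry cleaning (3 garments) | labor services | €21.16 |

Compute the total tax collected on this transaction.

€52.98

27" monitor €230.61: electronics, under €250.00 → 0% → €0.00
Storage bin €23.83: general merchandise → 8.5% → €2.03
Dish soap €6.30: general merchandise → 8.5% → €0.54
Wireless router €215.75: electronics, under €250.00 → 0% → €0.00
Plush bear €20.25: toys and games → 3.75% → €0.76
Tablet €754.07: electronics, €250.00 or more → 6.5% → €49.01
Card game €16.95: toys and games → 3.75% → €0.64
Dry cleaning (3 garments) €21.16: labor services → 0% → €0.00
Total tax = €2.03 + €0.54 + €0.76 + €49.01 + €0.64 = €52.98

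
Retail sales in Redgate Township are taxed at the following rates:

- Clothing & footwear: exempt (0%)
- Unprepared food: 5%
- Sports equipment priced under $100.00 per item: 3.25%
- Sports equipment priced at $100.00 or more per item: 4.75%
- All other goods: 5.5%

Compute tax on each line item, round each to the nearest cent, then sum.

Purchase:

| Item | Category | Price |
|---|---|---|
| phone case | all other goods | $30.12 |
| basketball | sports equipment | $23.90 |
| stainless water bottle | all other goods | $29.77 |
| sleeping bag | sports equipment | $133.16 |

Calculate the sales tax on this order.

Phone case $30.12: all other goods → 5.5% → $1.66
Basketball $23.90: sports equipment, under $100.00 → 3.25% → $0.78
Stainless water bottle $29.77: all other goods → 5.5% → $1.64
Sleeping bag $133.16: sports equipment, $100.00 or more → 4.75% → $6.33
Total tax = $1.66 + $0.78 + $1.64 + $6.33 = $10.41

$10.41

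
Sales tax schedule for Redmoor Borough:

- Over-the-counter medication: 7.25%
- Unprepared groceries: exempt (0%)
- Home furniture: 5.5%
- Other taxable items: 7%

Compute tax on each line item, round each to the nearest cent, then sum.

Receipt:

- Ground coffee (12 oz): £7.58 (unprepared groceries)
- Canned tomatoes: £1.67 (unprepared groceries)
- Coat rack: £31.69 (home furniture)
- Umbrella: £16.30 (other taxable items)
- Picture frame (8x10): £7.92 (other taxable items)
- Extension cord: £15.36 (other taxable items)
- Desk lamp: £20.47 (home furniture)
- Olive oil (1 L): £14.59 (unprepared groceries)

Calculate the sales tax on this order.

£5.64

Ground coffee (12 oz) £7.58: unprepared groceries → 0% → £0.00
Canned tomatoes £1.67: unprepared groceries → 0% → £0.00
Coat rack £31.69: home furniture → 5.5% → £1.74
Umbrella £16.30: other taxable items → 7% → £1.14
Picture frame (8x10) £7.92: other taxable items → 7% → £0.55
Extension cord £15.36: other taxable items → 7% → £1.08
Desk lamp £20.47: home furniture → 5.5% → £1.13
Olive oil (1 L) £14.59: unprepared groceries → 0% → £0.00
Total tax = £1.74 + £1.14 + £0.55 + £1.08 + £1.13 = £5.64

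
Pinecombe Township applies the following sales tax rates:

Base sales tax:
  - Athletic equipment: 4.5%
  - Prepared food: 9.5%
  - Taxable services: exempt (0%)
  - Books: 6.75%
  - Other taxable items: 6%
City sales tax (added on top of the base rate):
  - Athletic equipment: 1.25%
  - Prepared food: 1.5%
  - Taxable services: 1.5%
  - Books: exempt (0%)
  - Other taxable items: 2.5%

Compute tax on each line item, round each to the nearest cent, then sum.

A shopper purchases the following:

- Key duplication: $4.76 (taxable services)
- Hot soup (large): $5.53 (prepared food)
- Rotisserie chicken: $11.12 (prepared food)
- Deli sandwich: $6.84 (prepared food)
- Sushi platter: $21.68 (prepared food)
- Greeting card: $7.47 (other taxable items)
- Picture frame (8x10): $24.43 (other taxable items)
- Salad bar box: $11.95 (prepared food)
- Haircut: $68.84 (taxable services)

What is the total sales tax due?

Key duplication $4.76: taxable services → 0% + 1.5% city = 1.5% → $0.07
Hot soup (large) $5.53: prepared food → 9.5% + 1.5% city = 11% → $0.61
Rotisserie chicken $11.12: prepared food → 9.5% + 1.5% city = 11% → $1.22
Deli sandwich $6.84: prepared food → 9.5% + 1.5% city = 11% → $0.75
Sushi platter $21.68: prepared food → 9.5% + 1.5% city = 11% → $2.38
Greeting card $7.47: other taxable items → 6% + 2.5% city = 8.5% → $0.63
Picture frame (8x10) $24.43: other taxable items → 6% + 2.5% city = 8.5% → $2.08
Salad bar box $11.95: prepared food → 9.5% + 1.5% city = 11% → $1.31
Haircut $68.84: taxable services → 0% + 1.5% city = 1.5% → $1.03
Total tax = $0.07 + $0.61 + $1.22 + $0.75 + $2.38 + $0.63 + $2.08 + $1.31 + $1.03 = $10.08

$10.08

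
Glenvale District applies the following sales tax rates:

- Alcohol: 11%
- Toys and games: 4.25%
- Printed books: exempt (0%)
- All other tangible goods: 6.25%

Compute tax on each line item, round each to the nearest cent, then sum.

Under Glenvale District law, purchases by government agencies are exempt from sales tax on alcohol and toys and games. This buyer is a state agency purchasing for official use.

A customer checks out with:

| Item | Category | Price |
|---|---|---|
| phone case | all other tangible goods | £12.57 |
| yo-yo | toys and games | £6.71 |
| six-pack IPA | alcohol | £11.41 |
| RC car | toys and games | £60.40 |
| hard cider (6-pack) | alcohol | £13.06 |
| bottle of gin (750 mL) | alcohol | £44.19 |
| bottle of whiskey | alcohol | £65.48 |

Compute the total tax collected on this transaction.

Phone case £12.57: all other tangible goods → 6.25% → £0.79
Yo-yo £6.71: toys and games, buyer-exempt → 0% → £0.00
Six-pack IPA £11.41: alcohol, buyer-exempt → 0% → £0.00
RC car £60.40: toys and games, buyer-exempt → 0% → £0.00
Hard cider (6-pack) £13.06: alcohol, buyer-exempt → 0% → £0.00
Bottle of gin (750 mL) £44.19: alcohol, buyer-exempt → 0% → £0.00
Bottle of whiskey £65.48: alcohol, buyer-exempt → 0% → £0.00
Total tax = £0.79

£0.79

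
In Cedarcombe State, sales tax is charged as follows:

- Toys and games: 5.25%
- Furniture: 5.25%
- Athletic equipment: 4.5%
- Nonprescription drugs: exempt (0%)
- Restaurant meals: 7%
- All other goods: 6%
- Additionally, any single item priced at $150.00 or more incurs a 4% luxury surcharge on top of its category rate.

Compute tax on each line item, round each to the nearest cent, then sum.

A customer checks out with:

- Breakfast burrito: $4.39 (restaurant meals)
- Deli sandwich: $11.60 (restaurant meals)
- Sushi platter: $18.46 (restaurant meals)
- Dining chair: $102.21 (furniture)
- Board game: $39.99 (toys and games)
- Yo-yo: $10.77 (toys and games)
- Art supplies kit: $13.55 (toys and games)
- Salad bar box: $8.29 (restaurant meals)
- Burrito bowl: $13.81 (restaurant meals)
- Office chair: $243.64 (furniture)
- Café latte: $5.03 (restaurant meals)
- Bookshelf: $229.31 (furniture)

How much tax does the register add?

$56.81

Breakfast burrito $4.39: restaurant meals → 7% → $0.31
Deli sandwich $11.60: restaurant meals → 7% → $0.81
Sushi platter $18.46: restaurant meals → 7% → $1.29
Dining chair $102.21: furniture → 5.25% → $5.37
Board game $39.99: toys and games → 5.25% → $2.10
Yo-yo $10.77: toys and games → 5.25% → $0.57
Art supplies kit $13.55: toys and games → 5.25% → $0.71
Salad bar box $8.29: restaurant meals → 7% → $0.58
Burrito bowl $13.81: restaurant meals → 7% → $0.97
Office chair $243.64: furniture → 5.25% + 4% surcharge = 9.25% → $22.54
Café latte $5.03: restaurant meals → 7% → $0.35
Bookshelf $229.31: furniture → 5.25% + 4% surcharge = 9.25% → $21.21
Total tax = $0.31 + $0.81 + $1.29 + $5.37 + $2.10 + $0.57 + $0.71 + $0.58 + $0.97 + $22.54 + $0.35 + $21.21 = $56.81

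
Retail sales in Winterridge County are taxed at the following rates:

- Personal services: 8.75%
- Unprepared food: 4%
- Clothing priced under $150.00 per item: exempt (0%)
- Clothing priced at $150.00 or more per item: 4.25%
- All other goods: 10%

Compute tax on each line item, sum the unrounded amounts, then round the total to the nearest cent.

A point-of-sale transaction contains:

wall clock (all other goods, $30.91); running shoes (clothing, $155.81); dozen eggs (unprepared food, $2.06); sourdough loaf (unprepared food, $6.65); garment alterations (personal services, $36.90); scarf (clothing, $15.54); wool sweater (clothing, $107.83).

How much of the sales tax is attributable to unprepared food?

Dozen eggs $2.06: unprepared food → 4% → $0.0824
Sourdough loaf $6.65: unprepared food → 4% → $0.266
Tax on unprepared food: unrounded sum = $0.3484 → $0.35

$0.35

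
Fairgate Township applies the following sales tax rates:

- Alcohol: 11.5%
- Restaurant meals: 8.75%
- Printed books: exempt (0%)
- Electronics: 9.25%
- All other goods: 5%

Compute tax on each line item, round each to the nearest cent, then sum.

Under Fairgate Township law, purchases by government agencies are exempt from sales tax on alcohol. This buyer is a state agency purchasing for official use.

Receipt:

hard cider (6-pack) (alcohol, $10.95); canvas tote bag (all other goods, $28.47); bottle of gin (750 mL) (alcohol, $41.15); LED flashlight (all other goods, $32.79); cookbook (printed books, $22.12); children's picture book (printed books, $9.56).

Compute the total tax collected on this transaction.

$3.06

Hard cider (6-pack) $10.95: alcohol, buyer-exempt → 0% → $0.00
Canvas tote bag $28.47: all other goods → 5% → $1.42
Bottle of gin (750 mL) $41.15: alcohol, buyer-exempt → 0% → $0.00
LED flashlight $32.79: all other goods → 5% → $1.64
Cookbook $22.12: printed books → 0% → $0.00
Children's picture book $9.56: printed books → 0% → $0.00
Total tax = $1.42 + $1.64 = $3.06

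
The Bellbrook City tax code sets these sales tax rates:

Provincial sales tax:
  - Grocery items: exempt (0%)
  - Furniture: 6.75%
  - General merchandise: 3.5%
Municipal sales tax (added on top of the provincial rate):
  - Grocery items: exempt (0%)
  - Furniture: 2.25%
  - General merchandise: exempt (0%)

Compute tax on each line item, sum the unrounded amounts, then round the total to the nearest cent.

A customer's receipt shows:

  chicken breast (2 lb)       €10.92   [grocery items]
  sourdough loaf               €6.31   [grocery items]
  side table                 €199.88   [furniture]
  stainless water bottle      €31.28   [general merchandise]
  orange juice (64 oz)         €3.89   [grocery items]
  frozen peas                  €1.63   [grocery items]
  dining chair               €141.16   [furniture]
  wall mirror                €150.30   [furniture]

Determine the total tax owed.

€45.32

Chicken breast (2 lb) €10.92: grocery items → 0% + 0% municipal = 0% → €0.00
Sourdough loaf €6.31: grocery items → 0% + 0% municipal = 0% → €0.00
Side table €199.88: furniture → 6.75% + 2.25% municipal = 9% → €17.9892
Stainless water bottle €31.28: general merchandise → 3.5% + 0% municipal = 3.5% → €1.0948
Orange juice (64 oz) €3.89: grocery items → 0% + 0% municipal = 0% → €0.00
Frozen peas €1.63: grocery items → 0% + 0% municipal = 0% → €0.00
Dining chair €141.16: furniture → 6.75% + 2.25% municipal = 9% → €12.7044
Wall mirror €150.30: furniture → 6.75% + 2.25% municipal = 9% → €13.527
Unrounded tax sum = €45.3154 → €45.32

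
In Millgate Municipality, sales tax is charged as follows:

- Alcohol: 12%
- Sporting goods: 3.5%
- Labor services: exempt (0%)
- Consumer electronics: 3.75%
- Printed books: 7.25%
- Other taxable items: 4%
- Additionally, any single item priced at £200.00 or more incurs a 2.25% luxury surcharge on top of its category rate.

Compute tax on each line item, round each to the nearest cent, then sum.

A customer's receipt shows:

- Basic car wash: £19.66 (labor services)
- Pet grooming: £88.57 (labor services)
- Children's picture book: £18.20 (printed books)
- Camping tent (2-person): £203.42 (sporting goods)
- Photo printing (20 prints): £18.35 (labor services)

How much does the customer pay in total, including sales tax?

Basic car wash £19.66: labor services → 0% → £0.00
Pet grooming £88.57: labor services → 0% → £0.00
Children's picture book £18.20: printed books → 7.25% → £1.32
Camping tent (2-person) £203.42: sporting goods → 3.5% + 2.25% surcharge = 5.75% → £11.70
Photo printing (20 prints) £18.35: labor services → 0% → £0.00
Subtotal = £348.20; tax = £13.02; total due = £361.22

£361.22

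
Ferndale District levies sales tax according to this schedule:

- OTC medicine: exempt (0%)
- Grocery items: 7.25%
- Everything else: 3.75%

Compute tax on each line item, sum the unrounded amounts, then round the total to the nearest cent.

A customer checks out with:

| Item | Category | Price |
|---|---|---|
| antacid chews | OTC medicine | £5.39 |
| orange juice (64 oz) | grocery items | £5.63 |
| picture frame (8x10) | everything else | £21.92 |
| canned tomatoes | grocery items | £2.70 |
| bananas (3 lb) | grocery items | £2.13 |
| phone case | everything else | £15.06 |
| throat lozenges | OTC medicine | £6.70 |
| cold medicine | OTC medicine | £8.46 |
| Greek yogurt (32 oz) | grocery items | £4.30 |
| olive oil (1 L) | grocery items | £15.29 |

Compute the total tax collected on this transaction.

Antacid chews £5.39: OTC medicine → 0% → £0.00
Orange juice (64 oz) £5.63: grocery items → 7.25% → £0.408175
Picture frame (8x10) £21.92: everything else → 3.75% → £0.822
Canned tomatoes £2.70: grocery items → 7.25% → £0.19575
Bananas (3 lb) £2.13: grocery items → 7.25% → £0.154425
Phone case £15.06: everything else → 3.75% → £0.56475
Throat lozenges £6.70: OTC medicine → 0% → £0.00
Cold medicine £8.46: OTC medicine → 0% → £0.00
Greek yogurt (32 oz) £4.30: grocery items → 7.25% → £0.31175
Olive oil (1 L) £15.29: grocery items → 7.25% → £1.108525
Unrounded tax sum = £3.565375 → £3.57

£3.57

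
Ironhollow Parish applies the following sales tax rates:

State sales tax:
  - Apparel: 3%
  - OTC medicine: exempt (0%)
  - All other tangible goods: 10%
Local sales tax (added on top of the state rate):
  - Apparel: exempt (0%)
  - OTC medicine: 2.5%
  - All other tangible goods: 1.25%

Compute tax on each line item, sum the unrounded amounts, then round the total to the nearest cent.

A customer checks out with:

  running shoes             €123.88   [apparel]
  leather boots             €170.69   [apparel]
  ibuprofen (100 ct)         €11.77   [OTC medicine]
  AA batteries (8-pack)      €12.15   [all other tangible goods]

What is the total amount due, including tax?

€328.99

Running shoes €123.88: apparel → 3% + 0% local = 3% → €3.7164
Leather boots €170.69: apparel → 3% + 0% local = 3% → €5.1207
Ibuprofen (100 ct) €11.77: OTC medicine → 0% + 2.5% local = 2.5% → €0.29425
AA batteries (8-pack) €12.15: all other tangible goods → 10% + 1.25% local = 11.25% → €1.366875
Subtotal = €318.49; unrounded tax = €10.498225 → €10.50; total due = €328.99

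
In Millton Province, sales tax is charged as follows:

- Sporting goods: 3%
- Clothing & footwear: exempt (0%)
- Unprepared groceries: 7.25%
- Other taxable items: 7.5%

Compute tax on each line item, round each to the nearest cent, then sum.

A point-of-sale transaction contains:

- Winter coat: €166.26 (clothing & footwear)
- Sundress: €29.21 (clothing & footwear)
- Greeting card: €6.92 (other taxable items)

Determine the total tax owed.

Winter coat €166.26: clothing & footwear → 0% → €0.00
Sundress €29.21: clothing & footwear → 0% → €0.00
Greeting card €6.92: other taxable items → 7.5% → €0.52
Total tax = €0.52

€0.52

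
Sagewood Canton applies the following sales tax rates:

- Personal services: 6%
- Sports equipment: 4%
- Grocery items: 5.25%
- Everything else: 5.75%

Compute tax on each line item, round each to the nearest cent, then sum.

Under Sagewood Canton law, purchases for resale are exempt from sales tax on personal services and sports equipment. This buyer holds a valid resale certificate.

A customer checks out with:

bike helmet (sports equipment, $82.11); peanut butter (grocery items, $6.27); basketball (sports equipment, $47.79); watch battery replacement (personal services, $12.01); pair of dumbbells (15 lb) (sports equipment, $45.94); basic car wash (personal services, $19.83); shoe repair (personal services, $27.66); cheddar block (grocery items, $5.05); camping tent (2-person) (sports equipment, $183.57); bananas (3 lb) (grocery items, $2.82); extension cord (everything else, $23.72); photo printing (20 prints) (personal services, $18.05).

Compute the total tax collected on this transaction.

Bike helmet $82.11: sports equipment, buyer-exempt → 0% → $0.00
Peanut butter $6.27: grocery items → 5.25% → $0.33
Basketball $47.79: sports equipment, buyer-exempt → 0% → $0.00
Watch battery replacement $12.01: personal services, buyer-exempt → 0% → $0.00
Pair of dumbbells (15 lb) $45.94: sports equipment, buyer-exempt → 0% → $0.00
Basic car wash $19.83: personal services, buyer-exempt → 0% → $0.00
Shoe repair $27.66: personal services, buyer-exempt → 0% → $0.00
Cheddar block $5.05: grocery items → 5.25% → $0.27
Camping tent (2-person) $183.57: sports equipment, buyer-exempt → 0% → $0.00
Bananas (3 lb) $2.82: grocery items → 5.25% → $0.15
Extension cord $23.72: everything else → 5.75% → $1.36
Photo printing (20 prints) $18.05: personal services, buyer-exempt → 0% → $0.00
Total tax = $0.33 + $0.27 + $0.15 + $1.36 = $2.11

$2.11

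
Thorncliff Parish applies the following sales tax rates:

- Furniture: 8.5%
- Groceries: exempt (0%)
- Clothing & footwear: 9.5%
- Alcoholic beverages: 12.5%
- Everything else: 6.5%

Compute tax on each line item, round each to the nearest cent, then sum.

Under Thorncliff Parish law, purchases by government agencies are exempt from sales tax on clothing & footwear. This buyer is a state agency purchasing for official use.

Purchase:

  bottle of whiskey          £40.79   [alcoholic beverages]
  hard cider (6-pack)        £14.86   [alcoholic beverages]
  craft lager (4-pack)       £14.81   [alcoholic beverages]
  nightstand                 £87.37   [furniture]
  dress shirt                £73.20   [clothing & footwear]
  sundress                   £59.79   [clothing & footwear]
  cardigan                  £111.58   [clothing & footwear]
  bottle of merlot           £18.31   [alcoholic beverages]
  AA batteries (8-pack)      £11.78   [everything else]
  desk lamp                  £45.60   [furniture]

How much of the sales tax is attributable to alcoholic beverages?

Bottle of whiskey £40.79: alcoholic beverages → 12.5% → £5.10
Hard cider (6-pack) £14.86: alcoholic beverages → 12.5% → £1.86
Craft lager (4-pack) £14.81: alcoholic beverages → 12.5% → £1.85
Bottle of merlot £18.31: alcoholic beverages → 12.5% → £2.29
Tax on alcoholic beverages = £5.10 + £1.86 + £1.85 + £2.29 = £11.10

£11.10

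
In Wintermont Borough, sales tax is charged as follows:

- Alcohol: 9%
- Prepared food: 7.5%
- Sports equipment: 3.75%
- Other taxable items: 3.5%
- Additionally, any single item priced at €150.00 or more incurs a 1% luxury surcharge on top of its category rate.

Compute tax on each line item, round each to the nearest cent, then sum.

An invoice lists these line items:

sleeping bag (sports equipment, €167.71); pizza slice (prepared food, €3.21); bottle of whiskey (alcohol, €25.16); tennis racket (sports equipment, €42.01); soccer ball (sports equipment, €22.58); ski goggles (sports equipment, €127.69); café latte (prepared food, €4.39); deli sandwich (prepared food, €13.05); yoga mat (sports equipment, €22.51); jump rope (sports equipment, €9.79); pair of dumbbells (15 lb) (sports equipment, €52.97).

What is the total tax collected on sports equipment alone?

€18.39

Sleeping bag €167.71: sports equipment → 3.75% + 1% surcharge = 4.75% → €7.97
Tennis racket €42.01: sports equipment → 3.75% → €1.58
Soccer ball €22.58: sports equipment → 3.75% → €0.85
Ski goggles €127.69: sports equipment → 3.75% → €4.79
Yoga mat €22.51: sports equipment → 3.75% → €0.84
Jump rope €9.79: sports equipment → 3.75% → €0.37
Pair of dumbbells (15 lb) €52.97: sports equipment → 3.75% → €1.99
Tax on sports equipment = €7.97 + €1.58 + €0.85 + €4.79 + €0.84 + €0.37 + €1.99 = €18.39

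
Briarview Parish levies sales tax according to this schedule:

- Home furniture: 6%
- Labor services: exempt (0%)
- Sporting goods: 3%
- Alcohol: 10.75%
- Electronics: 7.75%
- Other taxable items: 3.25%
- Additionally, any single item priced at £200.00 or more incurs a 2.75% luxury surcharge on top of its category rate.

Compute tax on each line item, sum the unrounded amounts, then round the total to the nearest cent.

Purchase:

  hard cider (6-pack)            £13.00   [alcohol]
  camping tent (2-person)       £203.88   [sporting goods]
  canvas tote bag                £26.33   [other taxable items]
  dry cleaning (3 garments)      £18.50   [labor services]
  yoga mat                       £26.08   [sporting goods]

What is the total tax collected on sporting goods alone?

Camping tent (2-person) £203.88: sporting goods → 3% + 2.75% surcharge = 5.75% → £11.7231
Yoga mat £26.08: sporting goods → 3% → £0.7824
Tax on sporting goods: unrounded sum = £12.5055 → £12.51

£12.51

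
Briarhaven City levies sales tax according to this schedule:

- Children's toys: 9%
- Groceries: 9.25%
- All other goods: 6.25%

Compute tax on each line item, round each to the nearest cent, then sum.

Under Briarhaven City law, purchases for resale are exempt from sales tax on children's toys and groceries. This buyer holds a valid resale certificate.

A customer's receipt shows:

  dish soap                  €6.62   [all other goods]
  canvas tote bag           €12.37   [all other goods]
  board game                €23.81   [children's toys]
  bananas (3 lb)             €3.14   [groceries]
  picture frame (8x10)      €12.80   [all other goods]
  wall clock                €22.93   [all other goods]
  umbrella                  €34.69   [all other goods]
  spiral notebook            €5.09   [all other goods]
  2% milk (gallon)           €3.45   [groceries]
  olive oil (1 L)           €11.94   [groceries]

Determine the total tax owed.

Dish soap €6.62: all other goods → 6.25% → €0.41
Canvas tote bag €12.37: all other goods → 6.25% → €0.77
Board game €23.81: children's toys, buyer-exempt → 0% → €0.00
Bananas (3 lb) €3.14: groceries, buyer-exempt → 0% → €0.00
Picture frame (8x10) €12.80: all other goods → 6.25% → €0.80
Wall clock €22.93: all other goods → 6.25% → €1.43
Umbrella €34.69: all other goods → 6.25% → €2.17
Spiral notebook €5.09: all other goods → 6.25% → €0.32
2% milk (gallon) €3.45: groceries, buyer-exempt → 0% → €0.00
Olive oil (1 L) €11.94: groceries, buyer-exempt → 0% → €0.00
Total tax = €0.41 + €0.77 + €0.80 + €1.43 + €2.17 + €0.32 = €5.90

€5.90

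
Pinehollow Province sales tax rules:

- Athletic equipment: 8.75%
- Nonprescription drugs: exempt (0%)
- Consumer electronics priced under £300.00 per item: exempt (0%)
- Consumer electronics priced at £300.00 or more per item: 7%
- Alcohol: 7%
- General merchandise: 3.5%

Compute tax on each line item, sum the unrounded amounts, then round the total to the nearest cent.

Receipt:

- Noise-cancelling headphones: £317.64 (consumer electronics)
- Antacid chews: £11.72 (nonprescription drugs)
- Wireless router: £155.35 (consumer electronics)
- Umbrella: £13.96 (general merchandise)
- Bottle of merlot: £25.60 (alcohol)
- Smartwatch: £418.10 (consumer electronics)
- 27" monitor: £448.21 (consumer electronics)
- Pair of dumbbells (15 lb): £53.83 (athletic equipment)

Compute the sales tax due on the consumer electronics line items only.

Noise-cancelling headphones £317.64: consumer electronics, £300.00 or more → 7% → £22.2348
Wireless router £155.35: consumer electronics, under £300.00 → 0% → £0.00
Smartwatch £418.10: consumer electronics, £300.00 or more → 7% → £29.267
27" monitor £448.21: consumer electronics, £300.00 or more → 7% → £31.3747
Tax on consumer electronics: unrounded sum = £82.8765 → £82.88

£82.88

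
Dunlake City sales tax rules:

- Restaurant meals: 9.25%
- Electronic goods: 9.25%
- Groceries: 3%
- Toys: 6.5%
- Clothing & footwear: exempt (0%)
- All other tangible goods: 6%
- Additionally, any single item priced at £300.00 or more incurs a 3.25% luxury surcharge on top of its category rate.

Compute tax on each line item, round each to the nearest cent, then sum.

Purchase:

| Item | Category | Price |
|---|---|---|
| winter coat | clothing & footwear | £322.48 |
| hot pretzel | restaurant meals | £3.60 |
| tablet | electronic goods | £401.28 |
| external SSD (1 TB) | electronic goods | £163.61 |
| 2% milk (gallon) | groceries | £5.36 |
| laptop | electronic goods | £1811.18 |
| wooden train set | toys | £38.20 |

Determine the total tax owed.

£305.14

Winter coat £322.48: clothing & footwear → 0% + 3.25% surcharge = 3.25% → £10.48
Hot pretzel £3.60: restaurant meals → 9.25% → £0.33
Tablet £401.28: electronic goods → 9.25% + 3.25% surcharge = 12.5% → £50.16
External SSD (1 TB) £163.61: electronic goods → 9.25% → £15.13
2% milk (gallon) £5.36: groceries → 3% → £0.16
Laptop £1811.18: electronic goods → 9.25% + 3.25% surcharge = 12.5% → £226.40
Wooden train set £38.20: toys → 6.5% → £2.48
Total tax = £10.48 + £0.33 + £50.16 + £15.13 + £0.16 + £226.40 + £2.48 = £305.14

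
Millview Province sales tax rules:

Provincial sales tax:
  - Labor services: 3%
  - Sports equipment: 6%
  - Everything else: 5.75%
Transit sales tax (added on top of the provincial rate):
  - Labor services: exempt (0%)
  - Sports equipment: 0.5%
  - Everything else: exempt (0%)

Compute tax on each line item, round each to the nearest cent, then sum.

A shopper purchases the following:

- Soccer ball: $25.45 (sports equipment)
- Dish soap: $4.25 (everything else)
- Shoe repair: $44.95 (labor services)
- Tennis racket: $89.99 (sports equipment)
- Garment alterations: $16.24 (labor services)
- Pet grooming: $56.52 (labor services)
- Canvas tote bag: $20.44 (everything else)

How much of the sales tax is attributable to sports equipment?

Soccer ball $25.45: sports equipment → 6% + 0.5% transit = 6.5% → $1.65
Tennis racket $89.99: sports equipment → 6% + 0.5% transit = 6.5% → $5.85
Tax on sports equipment = $1.65 + $5.85 = $7.50

$7.50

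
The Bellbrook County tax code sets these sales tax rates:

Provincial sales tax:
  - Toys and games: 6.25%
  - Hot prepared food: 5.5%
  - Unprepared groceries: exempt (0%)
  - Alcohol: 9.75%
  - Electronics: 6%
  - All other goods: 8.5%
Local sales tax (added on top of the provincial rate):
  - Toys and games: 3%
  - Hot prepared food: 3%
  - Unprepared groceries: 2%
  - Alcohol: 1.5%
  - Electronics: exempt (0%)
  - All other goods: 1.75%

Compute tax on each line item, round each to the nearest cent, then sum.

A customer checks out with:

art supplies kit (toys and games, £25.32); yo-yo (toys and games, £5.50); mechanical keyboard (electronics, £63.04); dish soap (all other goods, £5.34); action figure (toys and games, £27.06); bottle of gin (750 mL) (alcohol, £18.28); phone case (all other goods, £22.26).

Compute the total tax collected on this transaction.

Art supplies kit £25.32: toys and games → 6.25% + 3% local = 9.25% → £2.34
Yo-yo £5.50: toys and games → 6.25% + 3% local = 9.25% → £0.51
Mechanical keyboard £63.04: electronics → 6% + 0% local = 6% → £3.78
Dish soap £5.34: all other goods → 8.5% + 1.75% local = 10.25% → £0.55
Action figure £27.06: toys and games → 6.25% + 3% local = 9.25% → £2.50
Bottle of gin (750 mL) £18.28: alcohol → 9.75% + 1.5% local = 11.25% → £2.06
Phone case £22.26: all other goods → 8.5% + 1.75% local = 10.25% → £2.28
Total tax = £2.34 + £0.51 + £3.78 + £0.55 + £2.50 + £2.06 + £2.28 = £14.02

£14.02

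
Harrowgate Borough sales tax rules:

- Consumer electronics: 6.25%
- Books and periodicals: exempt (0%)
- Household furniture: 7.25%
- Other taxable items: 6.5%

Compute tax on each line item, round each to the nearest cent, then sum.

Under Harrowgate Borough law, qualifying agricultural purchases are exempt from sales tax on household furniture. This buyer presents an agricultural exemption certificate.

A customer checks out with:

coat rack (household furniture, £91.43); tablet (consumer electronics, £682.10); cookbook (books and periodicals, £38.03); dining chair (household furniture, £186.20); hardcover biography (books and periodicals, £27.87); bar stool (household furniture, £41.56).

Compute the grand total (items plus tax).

Coat rack £91.43: household furniture, buyer-exempt → 0% → £0.00
Tablet £682.10: consumer electronics → 6.25% → £42.63
Cookbook £38.03: books and periodicals → 0% → £0.00
Dining chair £186.20: household furniture, buyer-exempt → 0% → £0.00
Hardcover biography £27.87: books and periodicals → 0% → £0.00
Bar stool £41.56: household furniture, buyer-exempt → 0% → £0.00
Subtotal = £1067.19; tax = £42.63; total due = £1109.82

£1109.82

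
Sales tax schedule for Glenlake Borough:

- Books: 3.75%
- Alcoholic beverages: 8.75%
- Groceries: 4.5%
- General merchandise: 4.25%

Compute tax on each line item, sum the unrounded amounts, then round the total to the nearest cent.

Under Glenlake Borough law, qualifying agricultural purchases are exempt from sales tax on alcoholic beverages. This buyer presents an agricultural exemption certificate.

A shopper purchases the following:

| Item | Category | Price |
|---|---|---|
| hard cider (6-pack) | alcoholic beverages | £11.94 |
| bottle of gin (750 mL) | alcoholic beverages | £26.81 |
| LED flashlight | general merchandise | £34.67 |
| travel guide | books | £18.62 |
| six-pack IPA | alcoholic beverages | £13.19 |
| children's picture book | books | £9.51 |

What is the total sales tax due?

Hard cider (6-pack) £11.94: alcoholic beverages, buyer-exempt → 0% → £0.00
Bottle of gin (750 mL) £26.81: alcoholic beverages, buyer-exempt → 0% → £0.00
LED flashlight £34.67: general merchandise → 4.25% → £1.473475
Travel guide £18.62: books → 3.75% → £0.69825
Six-pack IPA £13.19: alcoholic beverages, buyer-exempt → 0% → £0.00
Children's picture book £9.51: books → 3.75% → £0.356625
Unrounded tax sum = £2.52835 → £2.53

£2.53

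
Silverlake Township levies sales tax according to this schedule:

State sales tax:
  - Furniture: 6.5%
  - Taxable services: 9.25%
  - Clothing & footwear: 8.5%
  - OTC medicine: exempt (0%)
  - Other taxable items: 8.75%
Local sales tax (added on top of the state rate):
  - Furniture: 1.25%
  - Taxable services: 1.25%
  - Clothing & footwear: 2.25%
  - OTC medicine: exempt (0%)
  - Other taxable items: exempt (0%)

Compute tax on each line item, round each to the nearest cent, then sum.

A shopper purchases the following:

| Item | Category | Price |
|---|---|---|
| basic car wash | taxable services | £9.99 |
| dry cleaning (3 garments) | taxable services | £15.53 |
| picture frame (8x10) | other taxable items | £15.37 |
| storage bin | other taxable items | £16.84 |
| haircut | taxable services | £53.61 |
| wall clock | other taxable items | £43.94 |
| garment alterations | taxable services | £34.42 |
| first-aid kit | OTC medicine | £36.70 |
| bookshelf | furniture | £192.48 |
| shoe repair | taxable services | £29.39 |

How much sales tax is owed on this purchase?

Basic car wash £9.99: taxable services → 9.25% + 1.25% local = 10.5% → £1.05
Dry cleaning (3 garments) £15.53: taxable services → 9.25% + 1.25% local = 10.5% → £1.63
Picture frame (8x10) £15.37: other taxable items → 8.75% + 0% local = 8.75% → £1.34
Storage bin £16.84: other taxable items → 8.75% + 0% local = 8.75% → £1.47
Haircut £53.61: taxable services → 9.25% + 1.25% local = 10.5% → £5.63
Wall clock £43.94: other taxable items → 8.75% + 0% local = 8.75% → £3.84
Garment alterations £34.42: taxable services → 9.25% + 1.25% local = 10.5% → £3.61
First-aid kit £36.70: OTC medicine → 0% + 0% local = 0% → £0.00
Bookshelf £192.48: furniture → 6.5% + 1.25% local = 7.75% → £14.92
Shoe repair £29.39: taxable services → 9.25% + 1.25% local = 10.5% → £3.09
Total tax = £1.05 + £1.63 + £1.34 + £1.47 + £5.63 + £3.84 + £3.61 + £14.92 + £3.09 = £36.58

£36.58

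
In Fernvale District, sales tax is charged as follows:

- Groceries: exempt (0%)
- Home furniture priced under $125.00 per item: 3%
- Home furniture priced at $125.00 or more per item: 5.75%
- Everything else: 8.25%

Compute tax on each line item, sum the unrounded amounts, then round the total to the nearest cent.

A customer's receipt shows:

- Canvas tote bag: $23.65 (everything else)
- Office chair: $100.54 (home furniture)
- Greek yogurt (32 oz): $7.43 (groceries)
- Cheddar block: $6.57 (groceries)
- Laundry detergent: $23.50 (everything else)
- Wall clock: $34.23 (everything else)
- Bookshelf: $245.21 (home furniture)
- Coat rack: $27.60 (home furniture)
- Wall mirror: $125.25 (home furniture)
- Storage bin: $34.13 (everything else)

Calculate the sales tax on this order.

Canvas tote bag $23.65: everything else → 8.25% → $1.951125
Office chair $100.54: home furniture, under $125.00 → 3% → $3.0162
Greek yogurt (32 oz) $7.43: groceries → 0% → $0.00
Cheddar block $6.57: groceries → 0% → $0.00
Laundry detergent $23.50: everything else → 8.25% → $1.93875
Wall clock $34.23: everything else → 8.25% → $2.823975
Bookshelf $245.21: home furniture, $125.00 or more → 5.75% → $14.099575
Coat rack $27.60: home furniture, under $125.00 → 3% → $0.828
Wall mirror $125.25: home furniture, $125.00 or more → 5.75% → $7.201875
Storage bin $34.13: everything else → 8.25% → $2.815725
Unrounded tax sum = $34.675225 → $34.68

$34.68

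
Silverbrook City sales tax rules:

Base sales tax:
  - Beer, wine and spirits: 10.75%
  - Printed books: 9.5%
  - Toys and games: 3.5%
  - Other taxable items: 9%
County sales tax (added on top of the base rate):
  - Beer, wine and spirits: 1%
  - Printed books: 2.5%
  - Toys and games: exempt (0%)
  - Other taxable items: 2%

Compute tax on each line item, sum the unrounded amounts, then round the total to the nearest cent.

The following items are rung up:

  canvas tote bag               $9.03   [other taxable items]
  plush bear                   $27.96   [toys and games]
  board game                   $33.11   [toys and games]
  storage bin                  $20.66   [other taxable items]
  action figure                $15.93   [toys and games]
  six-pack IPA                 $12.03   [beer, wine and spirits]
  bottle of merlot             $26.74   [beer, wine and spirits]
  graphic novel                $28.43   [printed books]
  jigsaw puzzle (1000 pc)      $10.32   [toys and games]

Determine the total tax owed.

Canvas tote bag $9.03: other taxable items → 9% + 2% county = 11% → $0.9933
Plush bear $27.96: toys and games → 3.5% + 0% county = 3.5% → $0.9786
Board game $33.11: toys and games → 3.5% + 0% county = 3.5% → $1.15885
Storage bin $20.66: other taxable items → 9% + 2% county = 11% → $2.2726
Action figure $15.93: toys and games → 3.5% + 0% county = 3.5% → $0.55755
Six-pack IPA $12.03: beer, wine and spirits → 10.75% + 1% county = 11.75% → $1.413525
Bottle of merlot $26.74: beer, wine and spirits → 10.75% + 1% county = 11.75% → $3.14195
Graphic novel $28.43: printed books → 9.5% + 2.5% county = 12% → $3.4116
Jigsaw puzzle (1000 pc) $10.32: toys and games → 3.5% + 0% county = 3.5% → $0.3612
Unrounded tax sum = $14.289175 → $14.29

$14.29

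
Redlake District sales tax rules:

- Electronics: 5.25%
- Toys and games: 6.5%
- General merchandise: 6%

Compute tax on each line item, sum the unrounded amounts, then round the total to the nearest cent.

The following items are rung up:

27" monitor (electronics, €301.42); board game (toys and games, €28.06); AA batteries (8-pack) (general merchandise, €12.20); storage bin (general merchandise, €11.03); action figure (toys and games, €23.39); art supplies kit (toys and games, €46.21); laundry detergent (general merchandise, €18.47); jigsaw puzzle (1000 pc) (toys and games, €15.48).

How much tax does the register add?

27" monitor €301.42: electronics → 5.25% → €15.82455
Board game €28.06: toys and games → 6.5% → €1.8239
AA batteries (8-pack) €12.20: general merchandise → 6% → €0.732
Storage bin €11.03: general merchandise → 6% → €0.6618
Action figure €23.39: toys and games → 6.5% → €1.52035
Art supplies kit €46.21: toys and games → 6.5% → €3.00365
Laundry detergent €18.47: general merchandise → 6% → €1.1082
Jigsaw puzzle (1000 pc) €15.48: toys and games → 6.5% → €1.0062
Unrounded tax sum = €25.68065 → €25.68

€25.68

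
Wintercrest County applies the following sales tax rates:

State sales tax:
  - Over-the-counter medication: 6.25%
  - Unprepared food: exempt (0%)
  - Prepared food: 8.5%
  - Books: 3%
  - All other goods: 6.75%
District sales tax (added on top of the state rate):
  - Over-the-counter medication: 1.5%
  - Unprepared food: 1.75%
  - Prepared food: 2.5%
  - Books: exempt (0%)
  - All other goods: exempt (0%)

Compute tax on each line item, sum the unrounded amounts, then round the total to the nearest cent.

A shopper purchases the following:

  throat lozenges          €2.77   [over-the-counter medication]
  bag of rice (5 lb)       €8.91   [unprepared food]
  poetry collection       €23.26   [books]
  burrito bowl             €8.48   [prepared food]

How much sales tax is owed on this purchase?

€2.00

Throat lozenges €2.77: over-the-counter medication → 6.25% + 1.5% district = 7.75% → €0.214675
Bag of rice (5 lb) €8.91: unprepared food → 0% + 1.75% district = 1.75% → €0.155925
Poetry collection €23.26: books → 3% + 0% district = 3% → €0.6978
Burrito bowl €8.48: prepared food → 8.5% + 2.5% district = 11% → €0.9328
Unrounded tax sum = €2.0012 → €2.00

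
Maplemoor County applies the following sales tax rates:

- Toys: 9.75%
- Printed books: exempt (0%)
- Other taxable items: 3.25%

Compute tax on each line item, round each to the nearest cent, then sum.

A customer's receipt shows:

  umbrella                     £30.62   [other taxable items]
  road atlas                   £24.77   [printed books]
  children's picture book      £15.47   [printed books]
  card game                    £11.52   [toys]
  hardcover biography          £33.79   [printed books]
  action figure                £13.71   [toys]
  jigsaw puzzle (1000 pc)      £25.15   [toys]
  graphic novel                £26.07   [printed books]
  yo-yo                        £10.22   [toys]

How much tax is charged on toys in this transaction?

Card game £11.52: toys → 9.75% → £1.12
Action figure £13.71: toys → 9.75% → £1.34
Jigsaw puzzle (1000 pc) £25.15: toys → 9.75% → £2.45
Yo-yo £10.22: toys → 9.75% → £1.00
Tax on toys = £1.12 + £1.34 + £2.45 + £1.00 = £5.91

£5.91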